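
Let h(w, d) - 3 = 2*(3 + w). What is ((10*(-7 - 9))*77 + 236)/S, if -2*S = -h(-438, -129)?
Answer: 8056/289 ≈ 27.875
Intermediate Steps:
h(w, d) = 9 + 2*w (h(w, d) = 3 + 2*(3 + w) = 3 + (6 + 2*w) = 9 + 2*w)
S = -867/2 (S = -(-1)*(9 + 2*(-438))/2 = -(-1)*(9 - 876)/2 = -(-1)*(-867)/2 = -½*867 = -867/2 ≈ -433.50)
((10*(-7 - 9))*77 + 236)/S = ((10*(-7 - 9))*77 + 236)/(-867/2) = ((10*(-16))*77 + 236)*(-2/867) = (-160*77 + 236)*(-2/867) = (-12320 + 236)*(-2/867) = -12084*(-2/867) = 8056/289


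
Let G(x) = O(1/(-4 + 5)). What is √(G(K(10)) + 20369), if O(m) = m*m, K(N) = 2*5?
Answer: √20370 ≈ 142.72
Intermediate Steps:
K(N) = 10
O(m) = m²
G(x) = 1 (G(x) = (1/(-4 + 5))² = (1/1)² = 1² = 1)
√(G(K(10)) + 20369) = √(1 + 20369) = √20370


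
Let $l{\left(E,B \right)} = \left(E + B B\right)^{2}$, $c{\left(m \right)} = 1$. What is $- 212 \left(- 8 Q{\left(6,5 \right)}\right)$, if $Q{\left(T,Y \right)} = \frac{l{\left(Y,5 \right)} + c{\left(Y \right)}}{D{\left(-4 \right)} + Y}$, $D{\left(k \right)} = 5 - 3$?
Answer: $\frac{1528096}{7} \approx 2.183 \cdot 10^{5}$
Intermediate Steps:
$D{\left(k \right)} = 2$
$l{\left(E,B \right)} = \left(E + B^{2}\right)^{2}$
$Q{\left(T,Y \right)} = \frac{1 + \left(25 + Y\right)^{2}}{2 + Y}$ ($Q{\left(T,Y \right)} = \frac{\left(Y + 5^{2}\right)^{2} + 1}{2 + Y} = \frac{\left(Y + 25\right)^{2} + 1}{2 + Y} = \frac{\left(25 + Y\right)^{2} + 1}{2 + Y} = \frac{1 + \left(25 + Y\right)^{2}}{2 + Y}$)
$- 212 \left(- 8 Q{\left(6,5 \right)}\right) = - 212 \left(- 8 \frac{1 + \left(25 + 5\right)^{2}}{2 + 5}\right) = - 212 \left(- 8 \frac{1 + 30^{2}}{7}\right) = - 212 \left(- 8 \frac{1 + 900}{7}\right) = - 212 \left(- 8 \cdot \frac{1}{7} \cdot 901\right) = - 212 \left(\left(-8\right) \frac{901}{7}\right) = \left(-212\right) \left(- \frac{7208}{7}\right) = \frac{1528096}{7}$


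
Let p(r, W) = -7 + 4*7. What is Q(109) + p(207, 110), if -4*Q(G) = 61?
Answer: 23/4 ≈ 5.7500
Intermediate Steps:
p(r, W) = 21 (p(r, W) = -7 + 28 = 21)
Q(G) = -61/4 (Q(G) = -¼*61 = -61/4)
Q(109) + p(207, 110) = -61/4 + 21 = 23/4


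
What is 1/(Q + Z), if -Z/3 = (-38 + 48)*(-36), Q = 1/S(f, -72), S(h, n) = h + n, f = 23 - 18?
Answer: 67/72359 ≈ 0.00092594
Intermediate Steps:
f = 5
Q = -1/67 (Q = 1/(5 - 72) = 1/(-67) = -1/67 ≈ -0.014925)
Z = 1080 (Z = -3*(-38 + 48)*(-36) = -30*(-36) = -3*(-360) = 1080)
1/(Q + Z) = 1/(-1/67 + 1080) = 1/(72359/67) = 67/72359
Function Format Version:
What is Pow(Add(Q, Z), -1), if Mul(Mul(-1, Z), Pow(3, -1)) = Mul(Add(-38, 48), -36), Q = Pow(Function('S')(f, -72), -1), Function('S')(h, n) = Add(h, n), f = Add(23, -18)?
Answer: Rational(67, 72359) ≈ 0.00092594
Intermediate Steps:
f = 5
Q = Rational(-1, 67) (Q = Pow(Add(5, -72), -1) = Pow(-67, -1) = Rational(-1, 67) ≈ -0.014925)
Z = 1080 (Z = Mul(-3, Mul(Add(-38, 48), -36)) = Mul(-3, Mul(10, -36)) = Mul(-3, -360) = 1080)
Pow(Add(Q, Z), -1) = Pow(Add(Rational(-1, 67), 1080), -1) = Pow(Rational(72359, 67), -1) = Rational(67, 72359)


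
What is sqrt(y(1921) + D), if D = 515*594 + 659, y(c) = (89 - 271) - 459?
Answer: 6*sqrt(8498) ≈ 553.11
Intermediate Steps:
y(c) = -641 (y(c) = -182 - 459 = -641)
D = 306569 (D = 305910 + 659 = 306569)
sqrt(y(1921) + D) = sqrt(-641 + 306569) = sqrt(305928) = 6*sqrt(8498)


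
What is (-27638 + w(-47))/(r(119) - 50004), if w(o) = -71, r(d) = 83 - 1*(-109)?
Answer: 27709/49812 ≈ 0.55627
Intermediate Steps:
r(d) = 192 (r(d) = 83 + 109 = 192)
(-27638 + w(-47))/(r(119) - 50004) = (-27638 - 71)/(192 - 50004) = -27709/(-49812) = -27709*(-1/49812) = 27709/49812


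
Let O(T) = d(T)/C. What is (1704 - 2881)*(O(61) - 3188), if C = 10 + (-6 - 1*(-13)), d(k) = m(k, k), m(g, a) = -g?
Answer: 63860489/17 ≈ 3.7565e+6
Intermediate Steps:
d(k) = -k
C = 17 (C = 10 + (-6 + 13) = 10 + 7 = 17)
O(T) = -T/17
(1704 - 2881)*(O(61) - 3188) = (1704 - 2881)*(-1/17*61 - 3188) = -1177*(-61/17 - 3188) = -1177*(-54257/17) = 63860489/17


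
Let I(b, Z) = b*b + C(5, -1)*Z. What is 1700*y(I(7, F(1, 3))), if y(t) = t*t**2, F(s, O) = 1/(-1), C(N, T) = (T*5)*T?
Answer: 144812800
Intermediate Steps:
C(N, T) = 5*T**2 (C(N, T) = (5*T)*T = 5*T**2)
F(s, O) = -1
I(b, Z) = b**2 + 5*Z (I(b, Z) = b*b + (5*(-1)**2)*Z = b**2 + (5*1)*Z = b**2 + 5*Z)
y(t) = t**3
1700*y(I(7, F(1, 3))) = 1700*(7**2 + 5*(-1))**3 = 1700*(49 - 5)**3 = 1700*44**3 = 1700*85184 = 144812800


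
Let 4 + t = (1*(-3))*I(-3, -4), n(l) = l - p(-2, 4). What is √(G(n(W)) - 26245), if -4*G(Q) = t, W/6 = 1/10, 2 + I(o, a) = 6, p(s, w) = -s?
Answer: I*√26241 ≈ 161.99*I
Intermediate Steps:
I(o, a) = 4 (I(o, a) = -2 + 6 = 4)
W = ⅗ (W = 6/10 = 6*(⅒) = ⅗ ≈ 0.60000)
n(l) = -2 + l (n(l) = l - (-1)*(-2) = l - 1*2 = l - 2 = -2 + l)
t = -16 (t = -4 + (1*(-3))*4 = -4 - 3*4 = -4 - 12 = -16)
G(Q) = 4 (G(Q) = -¼*(-16) = 4)
√(G(n(W)) - 26245) = √(4 - 26245) = √(-26241) = I*√26241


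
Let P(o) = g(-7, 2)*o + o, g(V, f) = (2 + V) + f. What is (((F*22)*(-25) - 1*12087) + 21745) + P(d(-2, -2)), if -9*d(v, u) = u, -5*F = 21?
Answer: 107708/9 ≈ 11968.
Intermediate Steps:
F = -21/5 (F = -1/5*21 = -21/5 ≈ -4.2000)
g(V, f) = 2 + V + f
d(v, u) = -u/9
P(o) = -2*o (P(o) = (2 - 7 + 2)*o + o = -3*o + o = -2*o)
(((F*22)*(-25) - 1*12087) + 21745) + P(d(-2, -2)) = ((-21/5*22*(-25) - 1*12087) + 21745) - (-2)*(-2)/9 = ((-462/5*(-25) - 12087) + 21745) - 2*2/9 = ((2310 - 12087) + 21745) - 4/9 = (-9777 + 21745) - 4/9 = 11968 - 4/9 = 107708/9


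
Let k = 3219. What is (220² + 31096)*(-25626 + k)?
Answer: -1781266872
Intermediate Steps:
(220² + 31096)*(-25626 + k) = (220² + 31096)*(-25626 + 3219) = (48400 + 31096)*(-22407) = 79496*(-22407) = -1781266872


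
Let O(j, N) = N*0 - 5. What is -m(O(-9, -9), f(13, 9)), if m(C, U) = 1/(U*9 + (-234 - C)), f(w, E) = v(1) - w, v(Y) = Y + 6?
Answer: 1/283 ≈ 0.0035336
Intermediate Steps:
v(Y) = 6 + Y
O(j, N) = -5 (O(j, N) = 0 - 5 = -5)
f(w, E) = 7 - w (f(w, E) = (6 + 1) - w = 7 - w)
m(C, U) = 1/(-234 - C + 9*U) (m(C, U) = 1/(9*U + (-234 - C)) = 1/(-234 - C + 9*U))
-m(O(-9, -9), f(13, 9)) = -(-1)/(234 - 5 - 9*(7 - 1*13)) = -(-1)/(234 - 5 - 9*(7 - 13)) = -(-1)/(234 - 5 - 9*(-6)) = -(-1)/(234 - 5 + 54) = -(-1)/283 = -1*(-1/283) = 1/283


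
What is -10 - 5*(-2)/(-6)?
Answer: -35/3 ≈ -11.667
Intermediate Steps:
-10 - 5*(-2)/(-6) = -10 + 10*(-⅙) = -10 - 5/3 = -35/3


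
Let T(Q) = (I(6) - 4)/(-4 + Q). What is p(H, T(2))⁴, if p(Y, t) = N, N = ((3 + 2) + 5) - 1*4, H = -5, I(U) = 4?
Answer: 1296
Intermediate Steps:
T(Q) = 0 (T(Q) = (4 - 4)/(-4 + Q) = 0/(-4 + Q) = 0)
N = 6 (N = (5 + 5) - 4 = 10 - 4 = 6)
p(Y, t) = 6
p(H, T(2))⁴ = 6⁴ = 1296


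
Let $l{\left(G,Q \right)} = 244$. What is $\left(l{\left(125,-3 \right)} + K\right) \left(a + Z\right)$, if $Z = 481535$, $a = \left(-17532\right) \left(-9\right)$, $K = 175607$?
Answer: $112425588873$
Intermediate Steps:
$a = 157788$
$\left(l{\left(125,-3 \right)} + K\right) \left(a + Z\right) = \left(244 + 175607\right) \left(157788 + 481535\right) = 175851 \cdot 639323 = 112425588873$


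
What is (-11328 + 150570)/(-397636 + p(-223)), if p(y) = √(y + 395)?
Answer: -4613969326/13176199027 - 23207*√43/13176199027 ≈ -0.35019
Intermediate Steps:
p(y) = √(395 + y)
(-11328 + 150570)/(-397636 + p(-223)) = (-11328 + 150570)/(-397636 + √(395 - 223)) = 139242/(-397636 + √172) = 139242/(-397636 + 2*√43)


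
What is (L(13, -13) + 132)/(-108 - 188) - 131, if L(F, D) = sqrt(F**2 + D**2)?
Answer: -9727/74 - 13*sqrt(2)/296 ≈ -131.51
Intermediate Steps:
L(F, D) = sqrt(D**2 + F**2)
(L(13, -13) + 132)/(-108 - 188) - 131 = (sqrt((-13)**2 + 13**2) + 132)/(-108 - 188) - 131 = (sqrt(169 + 169) + 132)/(-296) - 131 = (sqrt(338) + 132)*(-1/296) - 131 = (13*sqrt(2) + 132)*(-1/296) - 131 = (132 + 13*sqrt(2))*(-1/296) - 131 = (-33/74 - 13*sqrt(2)/296) - 131 = -9727/74 - 13*sqrt(2)/296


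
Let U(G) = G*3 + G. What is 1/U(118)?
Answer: 1/472 ≈ 0.0021186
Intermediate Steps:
U(G) = 4*G (U(G) = 3*G + G = 4*G)
1/U(118) = 1/(4*118) = 1/472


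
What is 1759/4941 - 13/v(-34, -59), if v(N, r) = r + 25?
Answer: 124039/167994 ≈ 0.73835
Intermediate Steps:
v(N, r) = 25 + r
1759/4941 - 13/v(-34, -59) = 1759/4941 - 13/(25 - 59) = 1759*(1/4941) - 13/(-34) = 1759/4941 - 13*(-1/34) = 1759/4941 + 13/34 = 124039/167994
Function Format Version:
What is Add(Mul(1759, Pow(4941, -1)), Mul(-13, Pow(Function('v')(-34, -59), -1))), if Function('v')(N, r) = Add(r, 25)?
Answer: Rational(124039, 167994) ≈ 0.73835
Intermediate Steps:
Function('v')(N, r) = Add(25, r)
Add(Mul(1759, Pow(4941, -1)), Mul(-13, Pow(Function('v')(-34, -59), -1))) = Add(Mul(1759, Pow(4941, -1)), Mul(-13, Pow(Add(25, -59), -1))) = Add(Mul(1759, Rational(1, 4941)), Mul(-13, Pow(-34, -1))) = Add(Rational(1759, 4941), Mul(-13, Rational(-1, 34))) = Add(Rational(1759, 4941), Rational(13, 34)) = Rational(124039, 167994)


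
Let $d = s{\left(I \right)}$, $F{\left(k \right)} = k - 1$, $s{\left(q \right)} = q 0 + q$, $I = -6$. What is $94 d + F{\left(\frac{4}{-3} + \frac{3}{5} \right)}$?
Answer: $- \frac{8486}{15} \approx -565.73$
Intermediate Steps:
$s{\left(q \right)} = q$ ($s{\left(q \right)} = 0 + q = q$)
$F{\left(k \right)} = -1 + k$
$d = -6$
$94 d + F{\left(\frac{4}{-3} + \frac{3}{5} \right)} = 94 \left(-6\right) + \left(-1 + \left(\frac{4}{-3} + \frac{3}{5}\right)\right) = -564 + \left(-1 + \left(4 \left(- \frac{1}{3}\right) + 3 \cdot \frac{1}{5}\right)\right) = -564 + \left(-1 + \left(- \frac{4}{3} + \frac{3}{5}\right)\right) = -564 - \frac{26}{15} = - \frac{8486}{15}$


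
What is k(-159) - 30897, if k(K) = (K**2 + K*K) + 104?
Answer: 19769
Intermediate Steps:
k(K) = 104 + 2*K**2 (k(K) = (K**2 + K**2) + 104 = 2*K**2 + 104 = 104 + 2*K**2)
k(-159) - 30897 = (104 + 2*(-159)**2) - 30897 = (104 + 2*25281) - 30897 = (104 + 50562) - 30897 = 50666 - 30897 = 19769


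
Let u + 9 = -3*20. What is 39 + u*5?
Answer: -306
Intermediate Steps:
u = -69 (u = -9 - 3*20 = -9 - 60 = -69)
39 + u*5 = 39 - 69*5 = 39 - 345 = -306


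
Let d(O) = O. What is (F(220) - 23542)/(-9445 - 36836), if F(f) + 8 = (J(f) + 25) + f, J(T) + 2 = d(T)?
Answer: 23087/46281 ≈ 0.49884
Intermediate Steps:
J(T) = -2 + T
F(f) = 15 + 2*f (F(f) = -8 + (((-2 + f) + 25) + f) = -8 + ((23 + f) + f) = -8 + (23 + 2*f) = 15 + 2*f)
(F(220) - 23542)/(-9445 - 36836) = ((15 + 2*220) - 23542)/(-9445 - 36836) = ((15 + 440) - 23542)/(-46281) = (455 - 23542)*(-1/46281) = -23087*(-1/46281) = 23087/46281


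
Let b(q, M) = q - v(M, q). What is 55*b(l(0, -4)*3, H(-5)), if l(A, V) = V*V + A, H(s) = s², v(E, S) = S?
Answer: 0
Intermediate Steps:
l(A, V) = A + V² (l(A, V) = V² + A = A + V²)
b(q, M) = 0 (b(q, M) = q - q = 0)
55*b(l(0, -4)*3, H(-5)) = 55*0 = 0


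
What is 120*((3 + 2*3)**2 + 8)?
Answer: 10680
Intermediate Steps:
120*((3 + 2*3)**2 + 8) = 120*((3 + 6)**2 + 8) = 120*(9**2 + 8) = 120*(81 + 8) = 120*89 = 10680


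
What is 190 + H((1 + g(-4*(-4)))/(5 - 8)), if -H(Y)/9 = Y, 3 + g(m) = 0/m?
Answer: 184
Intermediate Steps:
g(m) = -3 (g(m) = -3 + 0/m = -3 + 0 = -3)
H(Y) = -9*Y
190 + H((1 + g(-4*(-4)))/(5 - 8)) = 190 - 9*(1 - 3)/(5 - 8) = 190 - (-18)/(-3) = 190 - (-18)*(-1)/3 = 190 - 9*⅔ = 190 - 6 = 184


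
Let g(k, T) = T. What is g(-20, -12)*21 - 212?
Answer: -464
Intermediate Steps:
g(-20, -12)*21 - 212 = -12*21 - 212 = -252 - 212 = -464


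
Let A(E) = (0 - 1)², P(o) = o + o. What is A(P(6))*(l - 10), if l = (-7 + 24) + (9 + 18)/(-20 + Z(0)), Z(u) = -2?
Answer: 127/22 ≈ 5.7727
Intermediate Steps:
P(o) = 2*o
A(E) = 1 (A(E) = (-1)² = 1)
l = 347/22 (l = (-7 + 24) + (9 + 18)/(-20 - 2) = 17 + 27/(-22) = 17 + 27*(-1/22) = 17 - 27/22 = 347/22 ≈ 15.773)
A(P(6))*(l - 10) = 1*(347/22 - 10) = 1*(127/22) = 127/22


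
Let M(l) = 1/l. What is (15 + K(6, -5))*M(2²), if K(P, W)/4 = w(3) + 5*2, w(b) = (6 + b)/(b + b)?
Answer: 61/4 ≈ 15.250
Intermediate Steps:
w(b) = (6 + b)/(2*b) (w(b) = (6 + b)/((2*b)) = (6 + b)*(1/(2*b)) = (6 + b)/(2*b))
K(P, W) = 46 (K(P, W) = 4*((½)*(6 + 3)/3 + 5*2) = 4*((½)*(⅓)*9 + 10) = 4*(3/2 + 10) = 4*(23/2) = 46)
(15 + K(6, -5))*M(2²) = (15 + 46)/(2²) = 61/4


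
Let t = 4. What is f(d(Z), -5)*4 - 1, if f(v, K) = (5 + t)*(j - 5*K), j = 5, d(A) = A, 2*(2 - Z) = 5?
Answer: 1079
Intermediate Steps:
Z = -½ (Z = 2 - ½*5 = 2 - 5/2 = -½ ≈ -0.50000)
f(v, K) = 45 - 45*K (f(v, K) = (5 + 4)*(5 - 5*K) = 9*(5 - 5*K) = 45 - 45*K)
f(d(Z), -5)*4 - 1 = (45 - 45*(-5))*4 - 1 = (45 + 225)*4 - 1 = 270*4 - 1 = 1080 - 1 = 1079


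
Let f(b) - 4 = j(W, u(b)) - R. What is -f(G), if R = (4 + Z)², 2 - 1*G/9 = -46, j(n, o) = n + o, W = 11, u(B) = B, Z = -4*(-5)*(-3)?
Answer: 2689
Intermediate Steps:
Z = -60 (Z = 20*(-3) = -60)
G = 432 (G = 18 - 9*(-46) = 18 + 414 = 432)
R = 3136 (R = (4 - 60)² = (-56)² = 3136)
f(b) = -3121 + b (f(b) = 4 + ((11 + b) - 1*3136) = 4 + ((11 + b) - 3136) = 4 + (-3125 + b) = -3121 + b)
-f(G) = -(-3121 + 432) = -1*(-2689) = 2689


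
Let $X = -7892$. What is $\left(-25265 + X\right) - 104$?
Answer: $-33261$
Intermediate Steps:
$\left(-25265 + X\right) - 104 = \left(-25265 - 7892\right) - 104 = -33157 - 104 = -33261$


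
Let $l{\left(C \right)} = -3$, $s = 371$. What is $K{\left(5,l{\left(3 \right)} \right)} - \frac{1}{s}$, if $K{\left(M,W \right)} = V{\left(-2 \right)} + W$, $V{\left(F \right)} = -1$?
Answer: $- \frac{1485}{371} \approx -4.0027$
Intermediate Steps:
$K{\left(M,W \right)} = -1 + W$
$K{\left(5,l{\left(3 \right)} \right)} - \frac{1}{s} = \left(-1 - 3\right) - \frac{1}{371} = -4 - \frac{1}{371} = - \frac{1485}{371}$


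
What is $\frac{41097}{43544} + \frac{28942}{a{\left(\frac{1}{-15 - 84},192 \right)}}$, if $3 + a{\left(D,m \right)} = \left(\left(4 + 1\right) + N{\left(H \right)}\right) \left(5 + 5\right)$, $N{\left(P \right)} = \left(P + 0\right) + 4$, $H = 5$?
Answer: $\frac{1265880737}{5965528} \approx 212.2$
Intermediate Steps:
$N{\left(P \right)} = 4 + P$ ($N{\left(P \right)} = P + 4 = 4 + P$)
$a{\left(D,m \right)} = 137$ ($a{\left(D,m \right)} = -3 + \left(\left(4 + 1\right) + \left(4 + 5\right)\right) \left(5 + 5\right) = -3 + \left(5 + 9\right) 10 = -3 + 14 \cdot 10 = -3 + 140 = 137$)
$\frac{41097}{43544} + \frac{28942}{a{\left(\frac{1}{-15 - 84},192 \right)}} = \frac{41097}{43544} + \frac{28942}{137} = \frac{1265880737}{5965528}$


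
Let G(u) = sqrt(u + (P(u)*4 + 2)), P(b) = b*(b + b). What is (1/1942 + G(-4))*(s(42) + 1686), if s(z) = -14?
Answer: 836/971 + 5016*sqrt(14) ≈ 18769.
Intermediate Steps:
P(b) = 2*b**2 (P(b) = b*(2*b) = 2*b**2)
G(u) = sqrt(2 + u + 8*u**2) (G(u) = sqrt(u + ((2*u**2)*4 + 2)) = sqrt(u + (8*u**2 + 2)) = sqrt(u + (2 + 8*u**2)) = sqrt(2 + u + 8*u**2))
(1/1942 + G(-4))*(s(42) + 1686) = (1/1942 + sqrt(2 - 4 + 8*(-4)**2))*(-14 + 1686) = (1/1942 + sqrt(2 - 4 + 8*16))*1672 = (1/1942 + sqrt(2 - 4 + 128))*1672 = (1/1942 + sqrt(126))*1672 = (1/1942 + 3*sqrt(14))*1672 = 836/971 + 5016*sqrt(14)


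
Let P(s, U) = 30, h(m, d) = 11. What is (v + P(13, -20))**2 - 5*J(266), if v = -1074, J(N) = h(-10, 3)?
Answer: 1089881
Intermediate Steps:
J(N) = 11
(v + P(13, -20))**2 - 5*J(266) = (-1074 + 30)**2 - 5*11 = (-1044)**2 - 55 = 1089936 - 55 = 1089881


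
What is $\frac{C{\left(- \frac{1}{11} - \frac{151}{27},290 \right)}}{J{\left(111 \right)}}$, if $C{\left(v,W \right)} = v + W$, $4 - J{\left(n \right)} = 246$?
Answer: $- \frac{42221}{35937} \approx -1.1749$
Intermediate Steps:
$J{\left(n \right)} = -242$ ($J{\left(n \right)} = 4 - 246 = -242$)
$C{\left(v,W \right)} = W + v$
$\frac{C{\left(- \frac{1}{11} - \frac{151}{27},290 \right)}}{J{\left(111 \right)}} = \frac{290 - \left(\frac{1}{11} + \frac{151}{27}\right)}{-242} = \left(290 - \frac{1688}{297}\right) \left(- \frac{1}{242}\right) = \frac{84442}{297} \left(- \frac{1}{242}\right) = - \frac{42221}{35937}$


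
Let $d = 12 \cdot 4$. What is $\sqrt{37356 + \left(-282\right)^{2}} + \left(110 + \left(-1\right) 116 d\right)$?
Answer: $-5458 + 4 \sqrt{7305} \approx -5116.1$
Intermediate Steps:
$d = 48$
$\sqrt{37356 + \left(-282\right)^{2}} + \left(110 + \left(-1\right) 116 d\right) = \sqrt{37356 + \left(-282\right)^{2}} + \left(110 + \left(-1\right) 116 \cdot 48\right) = \sqrt{37356 + 79524} + \left(110 - 5568\right) = \sqrt{116880} + \left(110 - 5568\right) = 4 \sqrt{7305} - 5458 = -5458 + 4 \sqrt{7305}$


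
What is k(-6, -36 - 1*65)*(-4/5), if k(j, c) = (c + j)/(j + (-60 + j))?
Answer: -107/90 ≈ -1.1889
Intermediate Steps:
k(j, c) = (c + j)/(-60 + 2*j)
k(-6, -36 - 1*65)*(-4/5) = (((-36 - 1*65) - 6)/(2*(-30 - 6)))*(-4/5) = ((½)*((-36 - 65) - 6)/(-36))*(-4*⅕) = ((½)*(-1/36)*(-101 - 6))*(-⅘) = ((½)*(-1/36)*(-107))*(-⅘) = (107/72)*(-⅘) = -107/90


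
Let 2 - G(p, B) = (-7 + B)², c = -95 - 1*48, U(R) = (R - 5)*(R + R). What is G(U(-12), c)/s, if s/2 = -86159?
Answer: 11249/86159 ≈ 0.13056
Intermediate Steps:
U(R) = 2*R*(-5 + R) (U(R) = (-5 + R)*(2*R) = 2*R*(-5 + R))
c = -143 (c = -95 - 48 = -143)
G(p, B) = 2 - (-7 + B)²
s = -172318 (s = 2*(-86159) = -172318)
G(U(-12), c)/s = (2 - (-7 - 143)²)/(-172318) = (2 - 1*(-150)²)*(-1/172318) = (2 - 1*22500)*(-1/172318) = (2 - 22500)*(-1/172318) = -22498*(-1/172318) = 11249/86159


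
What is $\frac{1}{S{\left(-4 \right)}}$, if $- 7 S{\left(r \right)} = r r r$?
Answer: $\frac{7}{64} \approx 0.10938$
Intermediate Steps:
$S{\left(r \right)} = - \frac{r^{3}}{7}$ ($S{\left(r \right)} = - \frac{r r r}{7} = - \frac{r^{2} r}{7} = - \frac{r^{3}}{7}$)
$\frac{1}{S{\left(-4 \right)}} = \frac{1}{\left(- \frac{1}{7}\right) \left(-4\right)^{3}} = \frac{1}{\left(- \frac{1}{7}\right) \left(-64\right)} = \frac{1}{\frac{64}{7}} = \frac{7}{64}$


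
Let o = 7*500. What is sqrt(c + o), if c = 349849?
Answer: 3*sqrt(39261) ≈ 594.43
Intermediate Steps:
o = 3500
sqrt(c + o) = sqrt(349849 + 3500) = sqrt(353349) = 3*sqrt(39261)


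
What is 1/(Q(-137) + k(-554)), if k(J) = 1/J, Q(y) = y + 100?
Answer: -554/20499 ≈ -0.027026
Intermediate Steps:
Q(y) = 100 + y
1/(Q(-137) + k(-554)) = 1/((100 - 137) + 1/(-554)) = 1/(-37 - 1/554) = 1/(-20499/554) = -554/20499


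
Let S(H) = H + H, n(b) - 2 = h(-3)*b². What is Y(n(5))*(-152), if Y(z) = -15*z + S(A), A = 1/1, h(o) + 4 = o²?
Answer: 289256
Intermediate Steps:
h(o) = -4 + o²
A = 1
n(b) = 2 + 5*b² (n(b) = 2 + (-4 + (-3)²)*b² = 2 + (-4 + 9)*b² = 2 + 5*b²)
S(H) = 2*H
Y(z) = 2 - 15*z (Y(z) = -15*z + 2*1 = -15*z + 2 = 2 - 15*z)
Y(n(5))*(-152) = (2 - 15*(2 + 5*5²))*(-152) = (2 - 15*(2 + 5*25))*(-152) = (2 - 15*(2 + 125))*(-152) = (2 - 15*127)*(-152) = (2 - 1905)*(-152) = -1903*(-152) = 289256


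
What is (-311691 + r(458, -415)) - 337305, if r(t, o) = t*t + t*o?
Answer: -629302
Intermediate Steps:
r(t, o) = t² + o*t
(-311691 + r(458, -415)) - 337305 = (-311691 + 458*(-415 + 458)) - 337305 = (-311691 + 458*43) - 337305 = (-311691 + 19694) - 337305 = -291997 - 337305 = -629302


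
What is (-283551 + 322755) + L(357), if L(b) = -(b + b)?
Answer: 38490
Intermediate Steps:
L(b) = -2*b
(-283551 + 322755) + L(357) = (-283551 + 322755) - 2*357 = 39204 - 714 = 38490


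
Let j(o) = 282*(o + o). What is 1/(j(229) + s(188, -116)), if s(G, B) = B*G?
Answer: 1/107348 ≈ 9.3155e-6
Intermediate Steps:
j(o) = 564*o (j(o) = 282*(2*o) = 564*o)
1/(j(229) + s(188, -116)) = 1/(564*229 - 116*188) = 1/(129156 - 21808) = 1/107348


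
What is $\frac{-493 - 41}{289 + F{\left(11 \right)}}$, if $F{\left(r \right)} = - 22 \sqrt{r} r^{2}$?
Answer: $\frac{154326}{77865163} + \frac{1421508 \sqrt{11}}{77865163} \approx 0.06253$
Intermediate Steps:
$F{\left(r \right)} = - 22 r^{\frac{5}{2}}$
$\frac{-493 - 41}{289 + F{\left(11 \right)}} = \frac{-493 - 41}{289 - 22 \cdot 11^{\frac{5}{2}}} = \frac{1}{289 - 22 \cdot 121 \sqrt{11}} \left(-534\right) = \frac{1}{289 - 2662 \sqrt{11}} \left(-534\right) = - \frac{534}{289 - 2662 \sqrt{11}}$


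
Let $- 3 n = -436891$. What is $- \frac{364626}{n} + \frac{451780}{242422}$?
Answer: $- \frac{33900738268}{52955995001} \approx -0.64017$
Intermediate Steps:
$n = \frac{436891}{3}$ ($n = \left(- \frac{1}{3}\right) \left(-436891\right) = \frac{436891}{3} \approx 1.4563 \cdot 10^{5}$)
$- \frac{364626}{n} + \frac{451780}{242422} = - \frac{364626}{\frac{436891}{3}} + \frac{451780}{242422} = \left(-364626\right) \frac{3}{436891} + 451780 \cdot \frac{1}{242422} = - \frac{1093878}{436891} + \frac{225890}{121211} = - \frac{33900738268}{52955995001}$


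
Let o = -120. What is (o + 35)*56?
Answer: -4760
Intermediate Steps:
(o + 35)*56 = (-120 + 35)*56 = -85*56 = -4760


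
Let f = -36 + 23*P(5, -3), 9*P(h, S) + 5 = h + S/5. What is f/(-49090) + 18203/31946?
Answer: 3355441162/5880859275 ≈ 0.57057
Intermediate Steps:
P(h, S) = -5/9 + h/9 + S/45 (P(h, S) = -5/9 + (h + S/5)/9 = -5/9 + (h/9 + S/45) = -5/9 + h/9 + S/45)
f = -563/15 (f = -36 + 23*(-5/9 + (⅑)*5 + (1/45)*(-3)) = -36 + 23*(-5/9 + 5/9 - 1/15) = -36 + 23*(-1/15) = -36 - 23/15 = -563/15 ≈ -37.533)
f/(-49090) + 18203/31946 = -563/15/(-49090) + 18203/31946 = -563/15*(-1/49090) + 18203*(1/31946) = 563/736350 + 18203/31946 = 3355441162/5880859275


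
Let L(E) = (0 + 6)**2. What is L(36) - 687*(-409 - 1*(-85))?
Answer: 222624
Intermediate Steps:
L(E) = 36 (L(E) = 6**2 = 36)
L(36) - 687*(-409 - 1*(-85)) = 36 - 687*(-409 - 1*(-85)) = 36 - 687*(-409 + 85) = 36 - 687*(-324) = 36 + 222588 = 222624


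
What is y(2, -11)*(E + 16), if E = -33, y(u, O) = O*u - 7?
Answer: 493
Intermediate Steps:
y(u, O) = -7 + O*u
y(2, -11)*(E + 16) = (-7 - 11*2)*(-33 + 16) = (-7 - 22)*(-17) = -29*(-17) = 493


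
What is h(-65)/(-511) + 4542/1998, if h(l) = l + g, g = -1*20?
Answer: 415132/170163 ≈ 2.4396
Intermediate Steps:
g = -20
h(l) = -20 + l (h(l) = l - 20 = -20 + l)
h(-65)/(-511) + 4542/1998 = (-20 - 65)/(-511) + 4542/1998 = -85*(-1/511) + 4542*(1/1998) = 85/511 + 757/333 = 415132/170163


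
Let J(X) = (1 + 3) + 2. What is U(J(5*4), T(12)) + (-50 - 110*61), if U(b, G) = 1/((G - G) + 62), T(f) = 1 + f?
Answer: -419119/62 ≈ -6760.0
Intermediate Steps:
J(X) = 6 (J(X) = 4 + 2 = 6)
U(b, G) = 1/62 (U(b, G) = 1/(0 + 62) = 1/62)
U(J(5*4), T(12)) + (-50 - 110*61) = 1/62 + (-50 - 110*61) = 1/62 + (-50 - 6710) = 1/62 - 6760 = -419119/62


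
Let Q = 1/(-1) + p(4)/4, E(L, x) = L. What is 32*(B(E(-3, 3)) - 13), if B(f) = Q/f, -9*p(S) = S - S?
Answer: -1216/3 ≈ -405.33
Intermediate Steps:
p(S) = 0 (p(S) = -(S - S)/9 = -⅑*0 = 0)
Q = -1 (Q = 1/(-1) + 0/4 = 1*(-1) + 0*(¼) = -1 + 0 = -1)
B(f) = -1/f
32*(B(E(-3, 3)) - 13) = 32*(-1/(-3) - 13) = 32*(-1*(-⅓) - 13) = 32*(⅓ - 13) = 32*(-38/3) = -1216/3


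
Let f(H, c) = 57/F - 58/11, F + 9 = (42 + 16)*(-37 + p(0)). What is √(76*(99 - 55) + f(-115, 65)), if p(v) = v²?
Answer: 3*√208456246735/23705 ≈ 57.781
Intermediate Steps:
F = -2155 (F = -9 + (42 + 16)*(-37 + 0²) = -9 + 58*(-37 + 0) = -9 + 58*(-37) = -9 - 2146 = -2155)
f(H, c) = -125617/23705 (f(H, c) = 57/(-2155) - 58/11 = 57*(-1/2155) - 58*1/11 = -57/2155 - 58/11 = -125617/23705)
√(76*(99 - 55) + f(-115, 65)) = √(76*(99 - 55) - 125617/23705) = √(76*44 - 125617/23705) = √(3344 - 125617/23705) = √(79143903/23705) = 3*√208456246735/23705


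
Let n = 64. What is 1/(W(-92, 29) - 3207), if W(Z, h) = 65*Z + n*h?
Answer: -1/7331 ≈ -0.00013641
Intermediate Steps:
W(Z, h) = 64*h + 65*Z (W(Z, h) = 65*Z + 64*h = 64*h + 65*Z)
1/(W(-92, 29) - 3207) = 1/((64*29 + 65*(-92)) - 3207) = 1/((1856 - 5980) - 3207) = 1/(-4124 - 3207) = 1/(-7331) = -1/7331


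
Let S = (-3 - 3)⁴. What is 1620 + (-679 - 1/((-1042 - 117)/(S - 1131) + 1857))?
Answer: 287236321/305246 ≈ 941.00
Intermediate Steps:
S = 1296 (S = (-6)⁴ = 1296)
1620 + (-679 - 1/((-1042 - 117)/(S - 1131) + 1857)) = 1620 + (-679 - 1/((-1042 - 117)/(1296 - 1131) + 1857)) = 1620 + (-679 - 1/(-1159/165 + 1857)) = 1620 + (-679 - 1/305246/165) = 1620 + (-679 - 1*165/305246) = 1620 + (-679 - 165/305246) = 1620 - 207262199/305246 = 287236321/305246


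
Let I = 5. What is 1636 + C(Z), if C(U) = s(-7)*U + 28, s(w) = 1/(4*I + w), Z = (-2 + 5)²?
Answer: 21641/13 ≈ 1664.7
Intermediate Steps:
Z = 9 (Z = 3² = 9)
s(w) = 1/(20 + w) (s(w) = 1/(4*5 + w) = 1/(20 + w))
C(U) = 28 + U/13 (C(U) = U/(20 - 7) + 28 = U/13 + 28 = 28 + U/13)
1636 + C(Z) = 1636 + (28 + (1/13)*9) = 1636 + (28 + 9/13) = 1636 + 373/13 = 21641/13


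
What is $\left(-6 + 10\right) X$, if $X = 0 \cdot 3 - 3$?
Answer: $-12$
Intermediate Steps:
$X = -3$ ($X = 0 - 3 = -3$)
$\left(-6 + 10\right) X = \left(-6 + 10\right) \left(-3\right) = 4 \left(-3\right) = -12$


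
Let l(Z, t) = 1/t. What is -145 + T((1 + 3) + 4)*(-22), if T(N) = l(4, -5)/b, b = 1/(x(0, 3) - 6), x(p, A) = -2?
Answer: -901/5 ≈ -180.20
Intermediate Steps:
b = -1/8 (b = 1/(-2 - 6) = 1/(-8) = -1/8 ≈ -0.12500)
T(N) = 8/5 (T(N) = 1/((-5)*(-1/8)) = -1/5*(-8) = 8/5)
-145 + T((1 + 3) + 4)*(-22) = -145 + (8/5)*(-22) = -145 - 176/5 = -901/5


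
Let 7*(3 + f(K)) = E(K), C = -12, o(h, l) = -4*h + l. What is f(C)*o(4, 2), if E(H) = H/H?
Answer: 40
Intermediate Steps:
o(h, l) = l - 4*h
E(H) = 1
f(K) = -20/7 (f(K) = -3 + (1/7)*1 = -3 + 1/7 = -20/7)
f(C)*o(4, 2) = -20*(2 - 4*4)/7 = -20*(2 - 16)/7 = -20/7*(-14) = 40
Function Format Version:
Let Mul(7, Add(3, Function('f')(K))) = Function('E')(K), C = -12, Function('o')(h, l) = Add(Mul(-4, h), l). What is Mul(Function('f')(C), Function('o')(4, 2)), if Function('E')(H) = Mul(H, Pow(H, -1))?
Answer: 40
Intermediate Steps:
Function('o')(h, l) = Add(l, Mul(-4, h))
Function('E')(H) = 1
Function('f')(K) = Rational(-20, 7) (Function('f')(K) = Add(-3, Mul(Rational(1, 7), 1)) = Add(-3, Rational(1, 7)) = Rational(-20, 7))
Mul(Function('f')(C), Function('o')(4, 2)) = Mul(Rational(-20, 7), Add(2, Mul(-4, 4))) = Mul(Rational(-20, 7), Add(2, -16)) = Mul(Rational(-20, 7), -14) = 40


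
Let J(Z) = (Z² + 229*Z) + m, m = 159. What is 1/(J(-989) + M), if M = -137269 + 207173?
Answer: 1/821703 ≈ 1.2170e-6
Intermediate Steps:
M = 69904
J(Z) = 159 + Z² + 229*Z (J(Z) = (Z² + 229*Z) + 159 = 159 + Z² + 229*Z)
1/(J(-989) + M) = 1/((159 + (-989)² + 229*(-989)) + 69904) = 1/((159 + 978121 - 226481) + 69904) = 1/(751799 + 69904) = 1/821703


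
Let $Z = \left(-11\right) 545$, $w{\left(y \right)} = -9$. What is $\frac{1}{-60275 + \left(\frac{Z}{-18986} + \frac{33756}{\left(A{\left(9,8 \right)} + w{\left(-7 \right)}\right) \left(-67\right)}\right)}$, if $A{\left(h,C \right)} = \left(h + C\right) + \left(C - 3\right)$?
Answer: $- \frac{1503346}{90671968311} \approx -1.658 \cdot 10^{-5}$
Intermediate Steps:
$A{\left(h,C \right)} = -3 + h + 2 C$ ($A{\left(h,C \right)} = \left(C + h\right) + \left(-3 + C\right) = -3 + h + 2 C$)
$Z = -5995$
$\frac{1}{-60275 + \left(\frac{Z}{-18986} + \frac{33756}{\left(A{\left(9,8 \right)} + w{\left(-7 \right)}\right) \left(-67\right)}\right)} = \frac{1}{-60275 + \left(- \frac{5995}{-18986} + \frac{33756}{\left(\left(-3 + 9 + 2 \cdot 8\right) - 9\right) \left(-67\right)}\right)} = \frac{1}{-60275 + \left(\left(-5995\right) \left(- \frac{1}{18986}\right) + \frac{33756}{\left(\left(-3 + 9 + 16\right) - 9\right) \left(-67\right)}\right)} = \frac{1}{-60275 + \left(\frac{545}{1726} + \frac{33756}{\left(22 - 9\right) \left(-67\right)}\right)} = \frac{1}{-60275 + \left(\frac{545}{1726} + \frac{33756}{13 \left(-67\right)}\right)} = \frac{1}{-60275 + \left(\frac{545}{1726} + \frac{33756}{-871}\right)} = \frac{1}{-60275 + \left(\frac{545}{1726} + 33756 \left(- \frac{1}{871}\right)\right)} = \frac{1}{-60275 + \left(\frac{545}{1726} - \frac{33756}{871}\right)} = \frac{1}{-60275 - \frac{57788161}{1503346}} = \frac{1}{- \frac{90671968311}{1503346}} = - \frac{1503346}{90671968311}$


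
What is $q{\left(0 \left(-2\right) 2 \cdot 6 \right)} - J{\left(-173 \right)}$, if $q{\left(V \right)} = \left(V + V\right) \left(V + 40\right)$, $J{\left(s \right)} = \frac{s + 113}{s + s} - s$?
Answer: $- \frac{29959}{173} \approx -173.17$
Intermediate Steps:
$J{\left(s \right)} = - s + \frac{113 + s}{2 s}$ ($J{\left(s \right)} = \frac{113 + s}{2 s} - s = - s + \frac{113 + s}{2 s}$)
$q{\left(V \right)} = 2 V \left(40 + V\right)$
$q{\left(0 \left(-2\right) 2 \cdot 6 \right)} - J{\left(-173 \right)} = 2 \cdot 0 \left(-2\right) 2 \cdot 6 \left(40 + 0 \left(-2\right) 2 \cdot 6\right) - \left(\frac{1}{2} - -173 + \frac{113}{2 \left(-173\right)}\right) = 2 \cdot 0 \cdot 12 \left(40 + 0 \cdot 12\right) - \left(\frac{1}{2} + 173 + \frac{113}{2} \left(- \frac{1}{173}\right)\right) = 2 \cdot 0 \left(40 + 0\right) - \left(\frac{1}{2} + 173 - \frac{113}{346}\right) = 2 \cdot 0 \cdot 40 - \frac{29959}{173} = 0 - \frac{29959}{173} = - \frac{29959}{173}$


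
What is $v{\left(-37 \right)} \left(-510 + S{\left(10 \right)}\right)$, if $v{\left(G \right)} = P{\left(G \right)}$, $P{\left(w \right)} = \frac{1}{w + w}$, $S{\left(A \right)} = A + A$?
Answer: $\frac{245}{37} \approx 6.6216$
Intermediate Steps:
$S{\left(A \right)} = 2 A$
$P{\left(w \right)} = \frac{1}{2 w}$
$v{\left(G \right)} = \frac{1}{2 G}$
$v{\left(-37 \right)} \left(-510 + S{\left(10 \right)}\right) = \frac{1}{2 \left(-37\right)} \left(-510 + 2 \cdot 10\right) = \frac{1}{2} \left(- \frac{1}{37}\right) \left(-510 + 20\right) = \left(- \frac{1}{74}\right) \left(-490\right) = \frac{245}{37}$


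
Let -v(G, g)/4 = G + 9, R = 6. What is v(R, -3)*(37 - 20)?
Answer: -1020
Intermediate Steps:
v(G, g) = -36 - 4*G (v(G, g) = -4*(G + 9) = -4*(9 + G) = -36 - 4*G)
v(R, -3)*(37 - 20) = (-36 - 4*6)*(37 - 20) = (-36 - 24)*17 = -60*17 = -1020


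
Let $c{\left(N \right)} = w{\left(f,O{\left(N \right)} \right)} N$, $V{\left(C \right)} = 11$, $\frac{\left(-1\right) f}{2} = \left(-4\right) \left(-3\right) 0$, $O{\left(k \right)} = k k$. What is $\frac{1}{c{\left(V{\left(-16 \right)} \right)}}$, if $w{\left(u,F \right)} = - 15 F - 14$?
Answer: $- \frac{1}{20119} \approx -4.9704 \cdot 10^{-5}$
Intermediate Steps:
$O{\left(k \right)} = k^{2}$
$f = 0$ ($f = - 2 \left(-4\right) \left(-3\right) 0 = - 2 \cdot 12 \cdot 0 = \left(-2\right) 0 = 0$)
$w{\left(u,F \right)} = -14 - 15 F$
$c{\left(N \right)} = N \left(-14 - 15 N^{2}\right)$ ($c{\left(N \right)} = \left(-14 - 15 N^{2}\right) N = N \left(-14 - 15 N^{2}\right)$)
$\frac{1}{c{\left(V{\left(-16 \right)} \right)}} = \frac{1}{\left(-1\right) 11 \left(14 + 15 \cdot 11^{2}\right)} = \frac{1}{\left(-1\right) 11 \left(14 + 15 \cdot 121\right)} = \frac{1}{\left(-1\right) 11 \left(14 + 1815\right)} = \frac{1}{\left(-1\right) 11 \cdot 1829} = \frac{1}{-20119} = - \frac{1}{20119}$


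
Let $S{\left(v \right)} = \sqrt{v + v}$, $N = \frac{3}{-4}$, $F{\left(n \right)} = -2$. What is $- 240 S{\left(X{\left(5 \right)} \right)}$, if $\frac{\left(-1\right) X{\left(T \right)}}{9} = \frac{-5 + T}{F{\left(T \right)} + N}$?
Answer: $0$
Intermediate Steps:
$N = - \frac{3}{4}$ ($N = 3 \left(- \frac{1}{4}\right) = - \frac{3}{4} \approx -0.75$)
$X{\left(T \right)} = - \frac{180}{11} + \frac{36 T}{11}$ ($X{\left(T \right)} = - 9 \frac{-5 + T}{-2 - \frac{3}{4}} = - 9 \frac{-5 + T}{- \frac{11}{4}} = - 9 \left(-5 + T\right) \left(- \frac{4}{11}\right) = - 9 \left(\frac{20}{11} - \frac{4 T}{11}\right) = - \frac{180}{11} + \frac{36 T}{11}$)
$S{\left(v \right)} = \sqrt{2} \sqrt{v}$ ($S{\left(v \right)} = \sqrt{2 v} = \sqrt{2} \sqrt{v}$)
$- 240 S{\left(X{\left(5 \right)} \right)} = - 240 \sqrt{2} \sqrt{- \frac{180}{11} + \frac{36}{11} \cdot 5} = - 240 \sqrt{2} \sqrt{- \frac{180}{11} + \frac{180}{11}} = - 240 \sqrt{2} \sqrt{0} = - 240 \sqrt{2} \cdot 0 = \left(-240\right) 0 = 0$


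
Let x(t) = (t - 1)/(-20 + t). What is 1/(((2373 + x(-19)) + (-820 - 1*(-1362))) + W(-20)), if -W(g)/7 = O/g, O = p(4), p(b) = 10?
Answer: 78/227683 ≈ 0.00034258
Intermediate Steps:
O = 10
x(t) = (-1 + t)/(-20 + t)
W(g) = -70/g
1/(((2373 + x(-19)) + (-820 - 1*(-1362))) + W(-20)) = 1/(((2373 + (-1 - 19)/(-20 - 19)) + (-820 - 1*(-1362))) - 70/(-20)) = 1/(((2373 - 20/(-39)) + (-820 + 1362)) - 70*(-1/20)) = 1/(((2373 - 1/39*(-20)) + 542) + 7/2) = 1/(((2373 + 20/39) + 542) + 7/2) = 1/((92567/39 + 542) + 7/2) = 1/(113705/39 + 7/2) = 1/(227683/78) = 78/227683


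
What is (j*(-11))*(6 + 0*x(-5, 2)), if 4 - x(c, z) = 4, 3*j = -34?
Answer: 748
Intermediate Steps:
j = -34/3 (j = (1/3)*(-34) = -34/3 ≈ -11.333)
x(c, z) = 0 (x(c, z) = 4 - 1*4 = 4 - 4 = 0)
(j*(-11))*(6 + 0*x(-5, 2)) = (-34/3*(-11))*(6 + 0*0) = 374*(6 + 0)/3 = (374/3)*6 = 748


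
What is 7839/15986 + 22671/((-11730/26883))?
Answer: -811900619469/15626315 ≈ -51957.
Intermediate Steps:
7839/15986 + 22671/((-11730/26883)) = 7839*(1/15986) + 22671/((-11730*1/26883)) = 7839/15986 + 22671/(-3910/8961) = 7839/15986 + 22671*(-8961/3910) = 7839/15986 - 203154831/3910 = -811900619469/15626315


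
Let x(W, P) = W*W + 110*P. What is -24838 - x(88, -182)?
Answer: -12562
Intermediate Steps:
x(W, P) = W² + 110*P
-24838 - x(88, -182) = -24838 - (88² + 110*(-182)) = -24838 - (7744 - 20020) = -24838 - 1*(-12276) = -24838 + 12276 = -12562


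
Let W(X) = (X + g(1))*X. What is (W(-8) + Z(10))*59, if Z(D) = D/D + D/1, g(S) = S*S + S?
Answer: 3481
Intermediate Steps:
g(S) = S + S² (g(S) = S² + S = S + S²)
Z(D) = 1 + D (Z(D) = 1 + D*1 = 1 + D)
W(X) = X*(2 + X) (W(X) = (X + 1*(1 + 1))*X = (X + 1*2)*X = (X + 2)*X = (2 + X)*X = X*(2 + X))
(W(-8) + Z(10))*59 = (-8*(2 - 8) + (1 + 10))*59 = (-8*(-6) + 11)*59 = (48 + 11)*59 = 59*59 = 3481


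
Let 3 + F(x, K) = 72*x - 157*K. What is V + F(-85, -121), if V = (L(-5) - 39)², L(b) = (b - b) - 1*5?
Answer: 14810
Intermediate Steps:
L(b) = -5 (L(b) = 0 - 5 = -5)
F(x, K) = -3 - 157*K + 72*x (F(x, K) = -3 + (72*x - 157*K) = -3 + (-157*K + 72*x) = -3 - 157*K + 72*x)
V = 1936 (V = (-5 - 39)² = (-44)² = 1936)
V + F(-85, -121) = 1936 + (-3 - 157*(-121) + 72*(-85)) = 1936 + (-3 + 18997 - 6120) = 1936 + 12874 = 14810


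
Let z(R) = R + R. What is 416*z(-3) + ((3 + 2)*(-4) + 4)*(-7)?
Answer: -2384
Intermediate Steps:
z(R) = 2*R
416*z(-3) + ((3 + 2)*(-4) + 4)*(-7) = 416*(2*(-3)) + ((3 + 2)*(-4) + 4)*(-7) = 416*(-6) + (5*(-4) + 4)*(-7) = -2496 + (-20 + 4)*(-7) = -2496 - 16*(-7) = -2496 + 112 = -2384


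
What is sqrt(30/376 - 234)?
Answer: I*sqrt(2066919)/94 ≈ 15.294*I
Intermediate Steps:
sqrt(30/376 - 234) = sqrt(30*(1/376) - 234) = sqrt(15/188 - 234) = sqrt(-43977/188) = I*sqrt(2066919)/94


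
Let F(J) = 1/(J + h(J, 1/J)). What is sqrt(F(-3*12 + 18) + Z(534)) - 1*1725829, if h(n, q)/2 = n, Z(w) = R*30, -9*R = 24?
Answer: -1725829 + I*sqrt(25926)/18 ≈ -1.7258e+6 + 8.9453*I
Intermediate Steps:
R = -8/3 (R = -1/9*24 = -8/3 ≈ -2.6667)
Z(w) = -80 (Z(w) = -8/3*30 = -80)
h(n, q) = 2*n
F(J) = 1/(3*J) (F(J) = 1/(J + 2*J) = 1/(3*J))
sqrt(F(-3*12 + 18) + Z(534)) - 1*1725829 = sqrt(1/(3*(-3*12 + 18)) - 80) - 1*1725829 = sqrt(1/(3*(-36 + 18)) - 80) - 1725829 = sqrt((1/3)/(-18) - 80) - 1725829 = sqrt((1/3)*(-1/18) - 80) - 1725829 = sqrt(-1/54 - 80) - 1725829 = sqrt(-4321/54) - 1725829 = I*sqrt(25926)/18 - 1725829 = -1725829 + I*sqrt(25926)/18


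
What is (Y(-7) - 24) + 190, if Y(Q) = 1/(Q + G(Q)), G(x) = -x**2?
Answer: 9295/56 ≈ 165.98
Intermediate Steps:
Y(Q) = 1/(Q - Q**2)
(Y(-7) - 24) + 190 = (-1/(-7*(-1 - 7)) - 24) + 190 = (-1*(-1/7)/(-8) - 24) + 190 = (-1*(-1/7)*(-1/8) - 24) + 190 = (-1/56 - 24) + 190 = -1345/56 + 190 = 9295/56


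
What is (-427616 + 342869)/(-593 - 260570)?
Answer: 84747/261163 ≈ 0.32450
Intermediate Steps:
(-427616 + 342869)/(-593 - 260570) = -84747/(-261163) = -84747*(-1/261163) = 84747/261163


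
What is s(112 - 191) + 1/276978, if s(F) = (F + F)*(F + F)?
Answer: 6914478793/276978 ≈ 24964.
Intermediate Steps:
s(F) = 4*F**2 (s(F) = (2*F)*(2*F) = 4*F**2)
s(112 - 191) + 1/276978 = 4*(112 - 191)**2 + 1/276978 = 4*(-79)**2 + 1/276978 = 4*6241 + 1/276978 = 24964 + 1/276978 = 6914478793/276978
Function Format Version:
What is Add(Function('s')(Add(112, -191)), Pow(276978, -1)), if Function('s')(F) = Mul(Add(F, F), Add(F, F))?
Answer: Rational(6914478793, 276978) ≈ 24964.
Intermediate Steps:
Function('s')(F) = Mul(4, Pow(F, 2)) (Function('s')(F) = Mul(Mul(2, F), Mul(2, F)) = Mul(4, Pow(F, 2)))
Add(Function('s')(Add(112, -191)), Pow(276978, -1)) = Add(Mul(4, Pow(Add(112, -191), 2)), Pow(276978, -1)) = Add(Mul(4, Pow(-79, 2)), Rational(1, 276978)) = Add(Mul(4, 6241), Rational(1, 276978)) = Add(24964, Rational(1, 276978)) = Rational(6914478793, 276978)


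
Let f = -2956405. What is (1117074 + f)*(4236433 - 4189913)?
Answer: -85565678120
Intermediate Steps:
(1117074 + f)*(4236433 - 4189913) = (1117074 - 2956405)*(4236433 - 4189913) = -1839331*46520 = -85565678120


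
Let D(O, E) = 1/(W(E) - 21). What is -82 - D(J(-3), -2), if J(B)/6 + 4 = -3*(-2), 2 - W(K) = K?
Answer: -1393/17 ≈ -81.941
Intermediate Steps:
W(K) = 2 - K
J(B) = 12 (J(B) = -24 + 6*(-3*(-2)) = -24 + 6*6 = -24 + 36 = 12)
D(O, E) = 1/(-19 - E) (D(O, E) = 1/((2 - E) - 21) = 1/(-19 - E))
-82 - D(J(-3), -2) = -82 - (-1)/(19 - 2) = -82 - (-1)/17 = -82 - 1*(-1/17) = -82 + 1/17 = -1393/17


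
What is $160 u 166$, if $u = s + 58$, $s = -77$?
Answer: $-504640$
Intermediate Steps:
$u = -19$ ($u = -77 + 58 = -19$)
$160 u 166 = 160 \left(-19\right) 166 = \left(-3040\right) 166 = -504640$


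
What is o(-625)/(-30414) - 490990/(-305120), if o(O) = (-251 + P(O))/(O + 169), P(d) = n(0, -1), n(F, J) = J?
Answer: 4728720393/2938641232 ≈ 1.6092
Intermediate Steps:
P(d) = -1
o(O) = -252/(169 + O) (o(O) = (-251 - 1)/(O + 169) = -252/(169 + O))
o(-625)/(-30414) - 490990/(-305120) = -252/(169 - 625)/(-30414) - 490990/(-305120) = -252/(-456)*(-1/30414) - 490990*(-1/305120) = -252*(-1/456)*(-1/30414) + 49099/30512 = (21/38)*(-1/30414) + 49099/30512 = -7/385244 + 49099/30512 = 4728720393/2938641232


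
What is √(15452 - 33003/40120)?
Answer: √6217609407110/20060 ≈ 124.30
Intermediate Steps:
√(15452 - 33003/40120) = √(619901237/40120) = √6217609407110/20060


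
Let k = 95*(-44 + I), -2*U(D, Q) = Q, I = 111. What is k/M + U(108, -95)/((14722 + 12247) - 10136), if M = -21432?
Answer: -1861825/6329208 ≈ -0.29416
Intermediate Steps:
U(D, Q) = -Q/2
k = 6365 (k = 95*(-44 + 111) = 95*67 = 6365)
k/M + U(108, -95)/((14722 + 12247) - 10136) = 6365/(-21432) + (-½*(-95))/((14722 + 12247) - 10136) = 6365*(-1/21432) + 95/(2*(26969 - 10136)) = -335/1128 + (95/2)/16833 = -335/1128 + (95/2)*(1/16833) = -335/1128 + 95/33666 = -1861825/6329208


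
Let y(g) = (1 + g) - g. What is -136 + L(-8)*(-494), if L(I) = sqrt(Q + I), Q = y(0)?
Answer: -136 - 494*I*sqrt(7) ≈ -136.0 - 1307.0*I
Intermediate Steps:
y(g) = 1
Q = 1
L(I) = sqrt(1 + I)
-136 + L(-8)*(-494) = -136 + sqrt(1 - 8)*(-494) = -136 + sqrt(-7)*(-494) = -136 + (I*sqrt(7))*(-494) = -136 - 494*I*sqrt(7)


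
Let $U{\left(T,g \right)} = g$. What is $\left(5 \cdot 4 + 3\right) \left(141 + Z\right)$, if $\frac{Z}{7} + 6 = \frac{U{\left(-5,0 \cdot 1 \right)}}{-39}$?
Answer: $2277$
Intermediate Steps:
$Z = -42$ ($Z = -42 + 7 \frac{0 \cdot 1}{-39} = -42 + 7 \cdot 0 \left(- \frac{1}{39}\right) = -42 + 7 \cdot 0 = -42 + 0 = -42$)
$\left(5 \cdot 4 + 3\right) \left(141 + Z\right) = \left(5 \cdot 4 + 3\right) \left(141 - 42\right) = \left(20 + 3\right) 99 = 23 \cdot 99 = 2277$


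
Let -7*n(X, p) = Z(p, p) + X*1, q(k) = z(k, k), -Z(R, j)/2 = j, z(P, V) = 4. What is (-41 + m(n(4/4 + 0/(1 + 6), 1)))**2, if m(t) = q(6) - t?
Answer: 67600/49 ≈ 1379.6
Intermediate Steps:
Z(R, j) = -2*j
q(k) = 4
n(X, p) = -X/7 + 2*p/7 (n(X, p) = -(-2*p + X*1)/7 = -(-2*p + X)/7 = -(X - 2*p)/7 = -X/7 + 2*p/7)
m(t) = 4 - t
(-41 + m(n(4/4 + 0/(1 + 6), 1)))**2 = (-41 + (4 - (-(4/4 + 0/(1 + 6))/7 + (2/7)*1)))**2 = (-41 + (4 - (-(4*(1/4) + 0/7)/7 + 2/7)))**2 = (-41 + (4 - (-(1 + 0*(1/7))/7 + 2/7)))**2 = (-41 + (4 - (-(1 + 0)/7 + 2/7)))**2 = (-41 + (4 - (-1/7*1 + 2/7)))**2 = (-41 + (4 - (-1/7 + 2/7)))**2 = (-41 + (4 - 1*1/7))**2 = (-41 + (4 - 1/7))**2 = (-41 + 27/7)**2 = (-260/7)**2 = 67600/49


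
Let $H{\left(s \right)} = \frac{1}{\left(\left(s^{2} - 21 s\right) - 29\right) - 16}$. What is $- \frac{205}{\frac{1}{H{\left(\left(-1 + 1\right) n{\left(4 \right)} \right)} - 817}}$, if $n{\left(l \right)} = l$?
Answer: $\frac{1507406}{9} \approx 1.6749 \cdot 10^{5}$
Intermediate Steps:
$H{\left(s \right)} = \frac{1}{-45 + s^{2} - 21 s}$ ($H{\left(s \right)} = \frac{1}{\left(-29 + s^{2} - 21 s\right) - 16} = \frac{1}{-45 + s^{2} - 21 s}$)
$- \frac{205}{\frac{1}{H{\left(\left(-1 + 1\right) n{\left(4 \right)} \right)} - 817}} = - \frac{205}{\frac{1}{\frac{1}{-45 + \left(\left(-1 + 1\right) 4\right)^{2} - 21 \left(-1 + 1\right) 4} - 817}} = - \frac{205}{\frac{1}{\frac{1}{-45 + \left(0 \cdot 4\right)^{2} - 21 \cdot 0 \cdot 4} - 817}} = - \frac{205}{\frac{1}{\frac{1}{-45 + 0^{2} - 0} - 817}} = - \frac{205}{\frac{1}{\frac{1}{-45 + 0 + 0} - 817}} = - \frac{205}{\frac{1}{\frac{1}{-45} - 817}} = - \frac{205}{\frac{1}{- \frac{1}{45} - 817}} = - \frac{205}{\frac{1}{- \frac{36766}{45}}} = - \frac{205}{- \frac{45}{36766}} = \left(-205\right) \left(- \frac{36766}{45}\right) = \frac{1507406}{9}$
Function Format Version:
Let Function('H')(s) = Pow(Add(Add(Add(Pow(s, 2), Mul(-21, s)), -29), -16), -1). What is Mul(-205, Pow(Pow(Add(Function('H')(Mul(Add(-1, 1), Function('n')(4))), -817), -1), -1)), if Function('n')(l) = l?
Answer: Rational(1507406, 9) ≈ 1.6749e+5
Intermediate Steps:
Function('H')(s) = Pow(Add(-45, Pow(s, 2), Mul(-21, s)), -1) (Function('H')(s) = Pow(Add(Add(-29, Pow(s, 2), Mul(-21, s)), -16), -1) = Pow(Add(-45, Pow(s, 2), Mul(-21, s)), -1))
Mul(-205, Pow(Pow(Add(Function('H')(Mul(Add(-1, 1), Function('n')(4))), -817), -1), -1)) = Mul(-205, Pow(Pow(Add(Pow(Add(-45, Pow(Mul(Add(-1, 1), 4), 2), Mul(-21, Mul(Add(-1, 1), 4))), -1), -817), -1), -1)) = Mul(-205, Pow(Pow(Add(Pow(Add(-45, Pow(Mul(0, 4), 2), Mul(-21, Mul(0, 4))), -1), -817), -1), -1)) = Mul(-205, Pow(Pow(Add(Pow(Add(-45, Pow(0, 2), Mul(-21, 0)), -1), -817), -1), -1)) = Mul(-205, Pow(Pow(Add(Pow(Add(-45, 0, 0), -1), -817), -1), -1)) = Mul(-205, Pow(Pow(Add(Pow(-45, -1), -817), -1), -1)) = Mul(-205, Pow(Pow(Add(Rational(-1, 45), -817), -1), -1)) = Mul(-205, Pow(Pow(Rational(-36766, 45), -1), -1)) = Mul(-205, Pow(Rational(-45, 36766), -1)) = Mul(-205, Rational(-36766, 45)) = Rational(1507406, 9)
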